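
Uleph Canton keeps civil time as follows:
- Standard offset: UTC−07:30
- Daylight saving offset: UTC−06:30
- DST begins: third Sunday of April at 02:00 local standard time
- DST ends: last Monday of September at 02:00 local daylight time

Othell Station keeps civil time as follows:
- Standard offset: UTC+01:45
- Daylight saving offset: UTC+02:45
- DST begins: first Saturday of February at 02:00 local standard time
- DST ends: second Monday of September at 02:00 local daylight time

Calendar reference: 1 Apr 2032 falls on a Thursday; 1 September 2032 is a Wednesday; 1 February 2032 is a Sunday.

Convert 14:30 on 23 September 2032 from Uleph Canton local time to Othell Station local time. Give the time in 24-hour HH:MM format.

1 April 2032 is a Thursday, so the first Sunday is April 4 and the third is April 18.
1 September 2032 is a Wednesday, so Mondays fall on 6, 13, 20, 27; the last is September 27.
Daylight saving runs 18 April – 27 September; 23 September 2032 is inside that window, so Uleph Canton is at UTC−06:30.
14:30 Uleph Canton + 6h30m = 21:00 UTC.
1 February 2032 is a Sunday, so the first Saturday is February 7.
1 September 2032 is a Wednesday, so the first Monday is September 6 and the second is September 13.
At the standard offset (UTC+01:45), 21:00 UTC + 1h45m = 22:45 Othell Station standard time.
The standard-time date in Othell Station, 23 September 2032, does not fall between 7 February and 13 September, so daylight saving is not in effect and Othell Station is at UTC+01:45.
21:00 UTC + 1h45m = 22:45 Othell Station.

22:45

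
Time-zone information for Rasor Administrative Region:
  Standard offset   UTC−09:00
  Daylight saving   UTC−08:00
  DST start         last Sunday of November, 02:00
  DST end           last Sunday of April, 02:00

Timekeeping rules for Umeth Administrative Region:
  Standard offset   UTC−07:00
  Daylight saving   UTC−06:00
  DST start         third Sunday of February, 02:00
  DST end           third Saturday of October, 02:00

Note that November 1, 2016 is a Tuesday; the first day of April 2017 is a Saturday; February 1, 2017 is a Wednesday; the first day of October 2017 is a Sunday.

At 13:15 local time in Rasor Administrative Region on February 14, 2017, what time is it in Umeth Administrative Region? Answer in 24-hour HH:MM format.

1 November 2016 is a Tuesday, so Sundays fall on 6, 13, 20, 27; the last is November 27.
1 April 2017 is a Saturday, so Sundays fall on 2, 9, 16, 23, 30; the last is April 30.
Daylight saving runs 27 November 2016 – 30 April 2017; February 14, 2017 is inside that window, so Rasor Administrative Region is at UTC−08:00.
13:15 Rasor Administrative Region + 8h = 21:15 UTC.
1 February 2017 is a Wednesday, so the first Sunday is February 5 and the third is February 19.
1 October 2017 is a Sunday, so the first Saturday is October 7 and the third is October 21.
At the standard offset (UTC−07:00), 21:15 UTC − 7h = 14:15 Umeth Administrative Region standard time.
Daylight saving runs 19 February – 21 October; the standard-time date in Umeth Administrative Region, February 14, 2017, is outside that window, so Umeth Administrative Region is on standard time at UTC−07:00.
21:15 UTC − 7h = 14:15 Umeth Administrative Region.

14:15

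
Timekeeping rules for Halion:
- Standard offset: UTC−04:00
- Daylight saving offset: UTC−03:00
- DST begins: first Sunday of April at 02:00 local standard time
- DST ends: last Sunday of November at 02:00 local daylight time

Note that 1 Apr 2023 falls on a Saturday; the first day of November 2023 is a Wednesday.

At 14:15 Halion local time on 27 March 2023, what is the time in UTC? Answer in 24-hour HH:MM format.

18:15

1 April 2023 is a Saturday, so the first Sunday is April 2.
1 November 2023 is a Wednesday, so Sundays fall on 5, 12, 19, 26; the last is November 26.
27 March 2023 is outside the daylight-saving period (2 April – 26 November), so Halion is on standard time, UTC−04:00.
14:15 local + 4h = 18:15 UTC.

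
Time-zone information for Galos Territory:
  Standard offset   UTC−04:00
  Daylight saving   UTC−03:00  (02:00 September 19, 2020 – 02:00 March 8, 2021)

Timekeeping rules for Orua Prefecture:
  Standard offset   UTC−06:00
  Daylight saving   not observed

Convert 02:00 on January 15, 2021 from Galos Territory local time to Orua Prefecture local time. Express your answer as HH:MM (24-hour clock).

23:00

January 15, 2021 lies within the daylight-saving period (19 September 2020 – 8 March 2021), so Galos Territory is on daylight time, UTC−03:00.
02:00 Galos Territory + 3h = 05:00 UTC.
Orua Prefecture has no daylight saving, so its offset is UTC−06:00 year-round.
05:00 UTC − 6h = 23:00 Orua Prefecture (rolling into the previous day, 14 January 2021).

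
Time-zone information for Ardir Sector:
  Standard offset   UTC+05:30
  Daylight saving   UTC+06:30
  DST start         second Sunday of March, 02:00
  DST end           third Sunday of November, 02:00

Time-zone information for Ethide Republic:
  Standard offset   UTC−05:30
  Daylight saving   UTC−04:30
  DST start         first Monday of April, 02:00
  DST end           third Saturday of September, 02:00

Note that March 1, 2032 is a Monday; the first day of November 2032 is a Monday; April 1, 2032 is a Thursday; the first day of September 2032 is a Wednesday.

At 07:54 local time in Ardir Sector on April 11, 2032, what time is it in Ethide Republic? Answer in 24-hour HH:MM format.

20:54

1 March 2032 is a Monday, so the first Sunday is March 7 and the second is March 14.
1 November 2032 is a Monday, so the first Sunday is November 7 and the third is November 21.
April 11, 2032 falls between 14 March and 21 November, so daylight saving is in effect and Ardir Sector is at UTC+06:30.
07:54 Ardir Sector − 6h30m = 01:24 UTC.
1 April 2032 is a Thursday, so the first Monday is April 5.
1 September 2032 is a Wednesday, so the first Saturday is September 4 and the third is September 18.
At the standard offset (UTC−05:30), 01:24 UTC − 5h30m = 19:54 Ethide Republic standard time (rolling into the previous day, 10 April 2032).
Daylight saving runs 5 April – 18 September; the standard-time date in Ethide Republic, April 10, 2032, is inside that window, so Ethide Republic is at UTC−04:30.
01:24 UTC − 4h30m = 20:54 Ethide Republic (rolling into the previous day, 10 April 2032).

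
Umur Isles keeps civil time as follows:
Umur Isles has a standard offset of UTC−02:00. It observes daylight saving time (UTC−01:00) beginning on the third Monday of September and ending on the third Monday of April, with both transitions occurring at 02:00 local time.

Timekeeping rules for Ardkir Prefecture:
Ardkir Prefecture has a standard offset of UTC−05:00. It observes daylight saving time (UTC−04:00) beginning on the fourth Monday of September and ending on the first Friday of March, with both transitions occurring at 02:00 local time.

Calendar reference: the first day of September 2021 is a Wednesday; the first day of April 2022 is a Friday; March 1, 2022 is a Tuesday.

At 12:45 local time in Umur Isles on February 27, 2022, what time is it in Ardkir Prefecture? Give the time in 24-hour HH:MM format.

1 September 2021 is a Wednesday, so the first Monday is September 6 and the third is September 20.
1 April 2022 is a Friday, so the first Monday is April 4 and the third is April 18.
February 27, 2022 lies within the daylight-saving period (20 September 2021 – 18 April 2022), so Umur Isles is on daylight time, UTC−01:00.
12:45 Umur Isles + 1h = 13:45 UTC.
1 September 2021 is a Wednesday, so the first Monday is September 6 and the fourth is September 27.
1 March 2022 is a Tuesday, so the first Friday is March 4.
At the standard offset (UTC−05:00), 13:45 UTC − 5h = 08:45 Ardkir Prefecture standard time.
Daylight saving runs 27 September 2021 – 4 March 2022; the standard-time date in Ardkir Prefecture, February 27, 2022, is inside that window, so Ardkir Prefecture is at UTC−04:00.
13:45 UTC − 4h = 09:45 Ardkir Prefecture.

09:45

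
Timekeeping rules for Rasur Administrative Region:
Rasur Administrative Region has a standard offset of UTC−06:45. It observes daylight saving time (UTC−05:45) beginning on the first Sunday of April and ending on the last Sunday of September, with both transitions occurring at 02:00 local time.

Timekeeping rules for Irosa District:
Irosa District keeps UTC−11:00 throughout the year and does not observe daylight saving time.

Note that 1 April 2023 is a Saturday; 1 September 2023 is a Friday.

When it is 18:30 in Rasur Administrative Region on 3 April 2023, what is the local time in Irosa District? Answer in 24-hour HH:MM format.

1 April 2023 is a Saturday, so the first Sunday is April 2.
1 September 2023 is a Friday, so Sundays fall on 3, 10, 17, 24; the last is September 24.
3 April 2023 lies within the daylight-saving period (2 April – 24 September), so Rasur Administrative Region is on daylight time, UTC−05:45.
18:30 Rasur Administrative Region + 5h45m = 00:15 UTC (rolling into the next day, 4 April 2023).
Irosa District stays on UTC−11:00 all year.
00:15 UTC − 11h = 13:15 Irosa District (rolling into the previous day, 3 April 2023).

13:15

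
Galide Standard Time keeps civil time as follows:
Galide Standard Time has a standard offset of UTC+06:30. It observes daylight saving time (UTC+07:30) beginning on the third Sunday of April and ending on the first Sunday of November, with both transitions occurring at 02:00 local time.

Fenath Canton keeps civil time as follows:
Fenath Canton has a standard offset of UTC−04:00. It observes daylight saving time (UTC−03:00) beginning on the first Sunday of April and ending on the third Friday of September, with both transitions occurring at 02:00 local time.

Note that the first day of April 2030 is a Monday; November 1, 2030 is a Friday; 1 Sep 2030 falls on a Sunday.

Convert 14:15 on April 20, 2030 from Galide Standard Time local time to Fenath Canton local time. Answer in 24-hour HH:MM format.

1 April 2030 is a Monday, so the first Sunday is April 7 and the third is April 21.
1 November 2030 is a Friday, so the first Sunday is November 3.
April 20, 2030 does not fall between 21 April and 3 November, so daylight saving is not in effect and Galide Standard Time is at UTC+06:30.
14:15 Galide Standard Time − 6h30m = 07:45 UTC.
1 April 2030 is a Monday, so the first Sunday is April 7.
1 September 2030 is a Sunday, so the first Friday is September 6 and the third is September 20.
At the standard offset (UTC−04:00), 07:45 UTC − 4h = 03:45 Fenath Canton standard time.
Daylight saving runs 7 April – 20 September; the standard-time date in Fenath Canton, April 20, 2030, is inside that window, so Fenath Canton is at UTC−03:00.
07:45 UTC − 3h = 04:45 Fenath Canton.

04:45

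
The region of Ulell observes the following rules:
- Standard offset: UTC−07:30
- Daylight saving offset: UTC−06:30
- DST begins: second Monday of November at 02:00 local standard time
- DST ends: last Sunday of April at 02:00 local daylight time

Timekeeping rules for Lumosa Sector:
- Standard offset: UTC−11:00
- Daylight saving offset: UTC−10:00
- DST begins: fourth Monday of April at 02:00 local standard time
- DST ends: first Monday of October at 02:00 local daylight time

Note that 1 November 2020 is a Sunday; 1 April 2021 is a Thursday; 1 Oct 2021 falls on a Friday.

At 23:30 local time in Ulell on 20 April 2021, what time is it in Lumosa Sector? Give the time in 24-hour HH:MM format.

1 November 2020 is a Sunday, so the first Monday is November 2 and the second is November 9.
1 April 2021 is a Thursday, so Sundays fall on 4, 11, 18, 25; the last is April 25.
Daylight saving runs 9 November 2020 – 25 April 2021; 20 April 2021 is inside that window, so Ulell is at UTC−06:30.
23:30 Ulell + 6h30m = 06:00 UTC (rolling into the next day, 21 April 2021).
1 April 2021 is a Thursday, so the first Monday is April 5 and the fourth is April 26.
1 October 2021 is a Friday, so the first Monday is October 4.
At the standard offset (UTC−11:00), 06:00 UTC − 11h = 19:00 Lumosa Sector standard time (rolling into the previous day, 20 April 2021).
Daylight saving runs 26 April – 4 October; the standard-time date in Lumosa Sector, 20 April 2021, is outside that window, so Lumosa Sector is on standard time at UTC−11:00.
06:00 UTC − 11h = 19:00 Lumosa Sector (rolling into the previous day, 20 April 2021).

19:00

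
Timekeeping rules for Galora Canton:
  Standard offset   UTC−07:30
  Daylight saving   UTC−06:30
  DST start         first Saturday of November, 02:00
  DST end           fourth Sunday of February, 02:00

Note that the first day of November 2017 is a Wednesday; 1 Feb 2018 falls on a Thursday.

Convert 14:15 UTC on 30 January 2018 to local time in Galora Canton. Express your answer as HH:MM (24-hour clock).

1 November 2017 is a Wednesday, so the first Saturday is November 4.
1 February 2018 is a Thursday, so the first Sunday is February 4 and the fourth is February 25.
At the standard offset (UTC−07:30), 14:15 UTC − 7h30m = 06:45 Galora Canton standard time.
The standard-time date in Galora Canton, 30 January 2018, falls between 4 November 2017 and 25 February 2018, so daylight saving is in effect and Galora Canton is at UTC−06:30.
14:15 UTC − 6h30m = 07:45 local.

07:45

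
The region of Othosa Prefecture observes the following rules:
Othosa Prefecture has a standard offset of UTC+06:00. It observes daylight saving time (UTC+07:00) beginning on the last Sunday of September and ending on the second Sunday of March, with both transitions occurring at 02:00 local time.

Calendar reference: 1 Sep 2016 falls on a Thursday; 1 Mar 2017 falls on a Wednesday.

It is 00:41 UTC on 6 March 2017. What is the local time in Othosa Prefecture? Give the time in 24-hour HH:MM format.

1 September 2016 is a Thursday, so Sundays fall on 4, 11, 18, 25; the last is September 25.
1 March 2017 is a Wednesday, so the first Sunday is March 5 and the second is March 12.
At the standard offset (UTC+06:00), 00:41 UTC + 6h = 06:41 Othosa Prefecture standard time.
The standard-time date in Othosa Prefecture, 6 March 2017, lies within the daylight-saving period (25 September 2016 – 12 March 2017), so Othosa Prefecture is on daylight time, UTC+07:00.
00:41 UTC + 7h = 07:41 local.

07:41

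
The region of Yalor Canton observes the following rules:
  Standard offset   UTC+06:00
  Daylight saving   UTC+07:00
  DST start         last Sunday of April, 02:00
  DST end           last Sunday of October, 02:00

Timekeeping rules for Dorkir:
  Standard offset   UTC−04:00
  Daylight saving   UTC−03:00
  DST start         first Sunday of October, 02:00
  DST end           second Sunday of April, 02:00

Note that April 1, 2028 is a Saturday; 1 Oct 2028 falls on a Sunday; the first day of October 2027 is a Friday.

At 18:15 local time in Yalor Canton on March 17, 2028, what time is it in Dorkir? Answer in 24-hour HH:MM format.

09:15

1 April 2028 is a Saturday, so Sundays fall on 2, 9, 16, 23, 30; the last is April 30.
1 October 2028 is a Sunday, so Sundays fall on 1, 8, 15, 22, 29; the last is October 29.
Daylight saving runs 30 April – 29 October; March 17, 2028 is outside that window, so Yalor Canton is on standard time at UTC+06:00.
18:15 Yalor Canton − 6h = 12:15 UTC.
1 October 2027 is a Friday, so the first Sunday is October 3.
1 April 2028 is a Saturday, so the first Sunday is April 2 and the second is April 9.
At the standard offset (UTC−04:00), 12:15 UTC − 4h = 08:15 Dorkir standard time.
The standard-time date in Dorkir, March 17, 2028, falls between 3 October 2027 and 9 April 2028, so daylight saving is in effect and Dorkir is at UTC−03:00.
12:15 UTC − 3h = 09:15 Dorkir.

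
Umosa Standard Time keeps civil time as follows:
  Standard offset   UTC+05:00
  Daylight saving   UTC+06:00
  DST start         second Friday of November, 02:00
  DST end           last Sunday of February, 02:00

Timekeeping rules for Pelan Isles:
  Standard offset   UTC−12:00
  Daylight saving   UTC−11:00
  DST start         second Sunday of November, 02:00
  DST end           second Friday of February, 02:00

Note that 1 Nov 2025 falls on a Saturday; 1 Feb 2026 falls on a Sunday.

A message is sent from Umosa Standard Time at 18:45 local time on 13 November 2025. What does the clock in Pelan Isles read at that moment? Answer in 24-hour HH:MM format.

1 November 2025 is a Saturday, so the first Friday is November 7 and the second is November 14.
1 February 2026 is a Sunday, so Sundays fall on 1, 8, 15, 22; the last is February 22.
13 November 2025 is outside the daylight-saving period (14 November 2025 – 22 February 2026), so Umosa Standard Time is on standard time, UTC+05:00.
18:45 Umosa Standard Time − 5h = 13:45 UTC.
1 November 2025 is a Saturday, so the first Sunday is November 2 and the second is November 9.
1 February 2026 is a Sunday, so the first Friday is February 6 and the second is February 13.
At the standard offset (UTC−12:00), 13:45 UTC − 12h = 01:45 Pelan Isles standard time.
Daylight saving runs 9 November 2025 – 13 February 2026; the standard-time date in Pelan Isles, 13 November 2025, is inside that window, so Pelan Isles is at UTC−11:00.
13:45 UTC − 11h = 02:45 Pelan Isles.

02:45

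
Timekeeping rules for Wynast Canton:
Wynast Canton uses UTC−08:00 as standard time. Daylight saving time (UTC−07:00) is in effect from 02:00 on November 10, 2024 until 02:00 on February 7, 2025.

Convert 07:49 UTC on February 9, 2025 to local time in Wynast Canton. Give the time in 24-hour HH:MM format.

23:49

At the standard offset (UTC−08:00), 07:49 UTC − 8h = 23:49 Wynast Canton standard time (rolling into the previous day, 8 February 2025).
The standard-time date in Wynast Canton, February 8, 2025, is outside the daylight-saving period (10 November 2024 – 7 February 2025), so Wynast Canton is on standard time, UTC−08:00.
07:49 UTC − 8h = 23:49 local (rolling into the previous day, 8 February 2025).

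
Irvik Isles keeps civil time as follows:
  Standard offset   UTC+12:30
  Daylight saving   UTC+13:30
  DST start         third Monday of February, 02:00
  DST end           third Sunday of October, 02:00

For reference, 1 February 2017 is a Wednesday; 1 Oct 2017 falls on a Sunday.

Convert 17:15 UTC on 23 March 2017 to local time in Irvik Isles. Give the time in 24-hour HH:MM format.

1 February 2017 is a Wednesday, so the first Monday is February 6 and the third is February 20.
1 October 2017 is a Sunday, so the first Sunday is October 1 and the third is October 15.
At the standard offset (UTC+12:30), 17:15 UTC + 12h30m = 05:45 Irvik Isles standard time (rolling into the next day, 24 March 2017).
Daylight saving runs 20 February – 15 October; the standard-time date in Irvik Isles, 24 March 2017, is inside that window, so Irvik Isles is at UTC+13:30.
17:15 UTC + 13h30m = 06:45 local (rolling into the next day, 24 March 2017).

06:45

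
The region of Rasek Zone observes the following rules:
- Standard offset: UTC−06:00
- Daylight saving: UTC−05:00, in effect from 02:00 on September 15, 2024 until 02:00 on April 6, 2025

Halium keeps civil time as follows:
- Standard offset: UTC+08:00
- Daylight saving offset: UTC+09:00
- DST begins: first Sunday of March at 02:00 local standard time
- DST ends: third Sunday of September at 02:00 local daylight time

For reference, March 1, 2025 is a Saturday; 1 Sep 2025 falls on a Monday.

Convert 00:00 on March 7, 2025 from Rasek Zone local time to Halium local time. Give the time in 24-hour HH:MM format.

Daylight saving runs 15 September 2024 – 6 April 2025; March 7, 2025 is inside that window, so Rasek Zone is at UTC−05:00.
00:00 Rasek Zone + 5h = 05:00 UTC.
1 March 2025 is a Saturday, so the first Sunday is March 2.
1 September 2025 is a Monday, so the first Sunday is September 7 and the third is September 21.
At the standard offset (UTC+08:00), 05:00 UTC + 8h = 13:00 Halium standard time.
The standard-time date in Halium, March 7, 2025, falls between 2 March and 21 September, so daylight saving is in effect and Halium is at UTC+09:00.
05:00 UTC + 9h = 14:00 Halium.

14:00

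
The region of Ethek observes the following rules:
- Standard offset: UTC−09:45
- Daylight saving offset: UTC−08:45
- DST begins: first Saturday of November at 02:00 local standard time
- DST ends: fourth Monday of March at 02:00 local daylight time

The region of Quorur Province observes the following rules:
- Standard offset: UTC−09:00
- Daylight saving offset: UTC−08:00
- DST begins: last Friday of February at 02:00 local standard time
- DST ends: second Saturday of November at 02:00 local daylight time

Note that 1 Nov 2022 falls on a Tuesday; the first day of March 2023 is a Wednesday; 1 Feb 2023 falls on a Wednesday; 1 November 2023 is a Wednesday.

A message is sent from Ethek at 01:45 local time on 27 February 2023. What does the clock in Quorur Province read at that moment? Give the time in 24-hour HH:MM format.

1 November 2022 is a Tuesday, so the first Saturday is November 5.
1 March 2023 is a Wednesday, so the first Monday is March 6 and the fourth is March 27.
Daylight saving runs 5 November 2022 – 27 March 2023; 27 February 2023 is inside that window, so Ethek is at UTC−08:45.
01:45 Ethek + 8h45m = 10:30 UTC.
1 February 2023 is a Wednesday, so Fridays fall on 3, 10, 17, 24; the last is February 24.
1 November 2023 is a Wednesday, so the first Saturday is November 4 and the second is November 11.
At the standard offset (UTC−09:00), 10:30 UTC − 9h = 01:30 Quorur Province standard time.
Daylight saving runs 24 February – 11 November; the standard-time date in Quorur Province, 27 February 2023, is inside that window, so Quorur Province is at UTC−08:00.
10:30 UTC − 8h = 02:30 Quorur Province.

02:30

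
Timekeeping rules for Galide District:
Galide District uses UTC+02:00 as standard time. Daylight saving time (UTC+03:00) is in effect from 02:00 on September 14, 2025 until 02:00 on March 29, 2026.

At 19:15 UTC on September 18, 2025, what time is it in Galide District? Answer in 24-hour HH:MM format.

22:15

At the standard offset (UTC+02:00), 19:15 UTC + 2h = 21:15 Galide District standard time.
Daylight saving runs 14 September 2025 – 29 March 2026; the standard-time date in Galide District, September 18, 2025, is inside that window, so Galide District is at UTC+03:00.
19:15 UTC + 3h = 22:15 local.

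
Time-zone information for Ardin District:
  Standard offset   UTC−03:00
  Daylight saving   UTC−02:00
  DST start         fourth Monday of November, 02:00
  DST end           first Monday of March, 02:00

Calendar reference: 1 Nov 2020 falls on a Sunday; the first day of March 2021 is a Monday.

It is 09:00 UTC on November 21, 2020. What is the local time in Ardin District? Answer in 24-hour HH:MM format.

06:00

1 November 2020 is a Sunday, so the first Monday is November 2 and the fourth is November 23.
1 March 2021 is a Monday, so the first Monday is March 1.
At the standard offset (UTC−03:00), 09:00 UTC − 3h = 06:00 Ardin District standard time.
The standard-time date in Ardin District, November 21, 2020, does not fall between 23 November 2020 and 1 March 2021, so daylight saving is not in effect and Ardin District is at UTC−03:00.
09:00 UTC − 3h = 06:00 local.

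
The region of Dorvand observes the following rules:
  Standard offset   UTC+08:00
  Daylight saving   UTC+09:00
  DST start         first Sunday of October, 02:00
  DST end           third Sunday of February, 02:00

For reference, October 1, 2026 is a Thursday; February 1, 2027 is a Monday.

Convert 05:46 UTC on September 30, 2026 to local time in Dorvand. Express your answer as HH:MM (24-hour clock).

1 October 2026 is a Thursday, so the first Sunday is October 4.
1 February 2027 is a Monday, so the first Sunday is February 7 and the third is February 21.
At the standard offset (UTC+08:00), 05:46 UTC + 8h = 13:46 Dorvand standard time.
The standard-time date in Dorvand, September 30, 2026, does not fall between 4 October 2026 and 21 February 2027, so daylight saving is not in effect and Dorvand is at UTC+08:00.
05:46 UTC + 8h = 13:46 local.

13:46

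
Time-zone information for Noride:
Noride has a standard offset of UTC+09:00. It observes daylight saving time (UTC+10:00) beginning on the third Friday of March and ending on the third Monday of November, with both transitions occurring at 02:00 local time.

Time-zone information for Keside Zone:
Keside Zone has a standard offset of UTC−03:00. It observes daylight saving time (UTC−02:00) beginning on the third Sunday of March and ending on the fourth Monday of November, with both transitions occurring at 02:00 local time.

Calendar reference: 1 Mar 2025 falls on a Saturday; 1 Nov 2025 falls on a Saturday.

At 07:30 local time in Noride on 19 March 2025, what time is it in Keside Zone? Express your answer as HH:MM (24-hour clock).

20:30

1 March 2025 is a Saturday, so the first Friday is March 7 and the third is March 21.
1 November 2025 is a Saturday, so the first Monday is November 3 and the third is November 17.
Daylight saving runs 21 March – 17 November; 19 March 2025 is outside that window, so Noride is on standard time at UTC+09:00.
07:30 Noride − 9h = 22:30 UTC (rolling into the previous day, 18 March 2025).
1 March 2025 is a Saturday, so the first Sunday is March 2 and the third is March 16.
1 November 2025 is a Saturday, so the first Monday is November 3 and the fourth is November 24.
At the standard offset (UTC−03:00), 22:30 UTC − 3h = 19:30 Keside Zone standard time.
The standard-time date in Keside Zone, 18 March 2025, falls between 16 March and 24 November, so daylight saving is in effect and Keside Zone is at UTC−02:00.
22:30 UTC − 2h = 20:30 Keside Zone.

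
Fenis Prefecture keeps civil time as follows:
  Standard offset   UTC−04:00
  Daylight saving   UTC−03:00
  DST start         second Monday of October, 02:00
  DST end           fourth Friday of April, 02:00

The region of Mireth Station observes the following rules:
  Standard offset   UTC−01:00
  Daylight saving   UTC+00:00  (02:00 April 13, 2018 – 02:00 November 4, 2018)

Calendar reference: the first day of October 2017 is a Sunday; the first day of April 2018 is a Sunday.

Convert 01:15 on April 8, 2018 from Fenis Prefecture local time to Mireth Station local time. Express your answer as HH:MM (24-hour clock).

03:15

1 October 2017 is a Sunday, so the first Monday is October 2 and the second is October 9.
1 April 2018 is a Sunday, so the first Friday is April 6 and the fourth is April 27.
April 8, 2018 lies within the daylight-saving period (9 October 2017 – 27 April 2018), so Fenis Prefecture is on daylight time, UTC−03:00.
01:15 Fenis Prefecture + 3h = 04:15 UTC.
At the standard offset (UTC−01:00), 04:15 UTC − 1h = 03:15 Mireth Station standard time.
The standard-time date in Mireth Station, April 8, 2018, is outside the daylight-saving period (13 April – 4 November), so Mireth Station is on standard time, UTC−01:00.
04:15 UTC − 1h = 03:15 Mireth Station.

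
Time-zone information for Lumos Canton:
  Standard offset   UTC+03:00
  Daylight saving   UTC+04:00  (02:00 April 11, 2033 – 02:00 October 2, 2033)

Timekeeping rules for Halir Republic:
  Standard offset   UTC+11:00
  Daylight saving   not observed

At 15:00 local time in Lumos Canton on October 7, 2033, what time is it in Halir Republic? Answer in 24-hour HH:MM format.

23:00

October 7, 2033 is outside the daylight-saving period (11 April – 2 October), so Lumos Canton is on standard time, UTC+03:00.
15:00 Lumos Canton − 3h = 12:00 UTC.
Halir Republic stays on UTC+11:00 all year.
12:00 UTC + 11h = 23:00 Halir Republic.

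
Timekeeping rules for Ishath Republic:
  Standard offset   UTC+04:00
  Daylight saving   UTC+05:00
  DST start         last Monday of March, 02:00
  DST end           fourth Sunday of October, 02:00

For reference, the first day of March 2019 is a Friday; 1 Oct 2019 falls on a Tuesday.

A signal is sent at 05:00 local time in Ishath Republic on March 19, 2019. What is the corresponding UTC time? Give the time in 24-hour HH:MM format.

1 March 2019 is a Friday, so Mondays fall on 4, 11, 18, 25; the last is March 25.
1 October 2019 is a Tuesday, so the first Sunday is October 6 and the fourth is October 27.
March 19, 2019 does not fall between 25 March and 27 October, so daylight saving is not in effect and Ishath Republic is at UTC+04:00.
05:00 local − 4h = 01:00 UTC.

01:00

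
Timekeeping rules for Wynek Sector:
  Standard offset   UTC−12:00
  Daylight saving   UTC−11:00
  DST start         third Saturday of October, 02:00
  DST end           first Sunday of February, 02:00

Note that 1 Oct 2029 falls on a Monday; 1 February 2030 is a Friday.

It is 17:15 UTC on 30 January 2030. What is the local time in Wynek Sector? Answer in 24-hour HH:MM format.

06:15

1 October 2029 is a Monday, so the first Saturday is October 6 and the third is October 20.
1 February 2030 is a Friday, so the first Sunday is February 3.
At the standard offset (UTC−12:00), 17:15 UTC − 12h = 05:15 Wynek Sector standard time.
The standard-time date in Wynek Sector, 30 January 2030, falls between 20 October 2029 and 3 February 2030, so daylight saving is in effect and Wynek Sector is at UTC−11:00.
17:15 UTC − 11h = 06:15 local.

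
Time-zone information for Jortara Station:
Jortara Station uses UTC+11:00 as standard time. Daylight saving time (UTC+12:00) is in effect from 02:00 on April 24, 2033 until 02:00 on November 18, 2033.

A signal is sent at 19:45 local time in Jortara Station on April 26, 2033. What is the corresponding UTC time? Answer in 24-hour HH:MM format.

07:45

April 26, 2033 falls between 24 April and 18 November, so daylight saving is in effect and Jortara Station is at UTC+12:00.
19:45 local − 12h = 07:45 UTC.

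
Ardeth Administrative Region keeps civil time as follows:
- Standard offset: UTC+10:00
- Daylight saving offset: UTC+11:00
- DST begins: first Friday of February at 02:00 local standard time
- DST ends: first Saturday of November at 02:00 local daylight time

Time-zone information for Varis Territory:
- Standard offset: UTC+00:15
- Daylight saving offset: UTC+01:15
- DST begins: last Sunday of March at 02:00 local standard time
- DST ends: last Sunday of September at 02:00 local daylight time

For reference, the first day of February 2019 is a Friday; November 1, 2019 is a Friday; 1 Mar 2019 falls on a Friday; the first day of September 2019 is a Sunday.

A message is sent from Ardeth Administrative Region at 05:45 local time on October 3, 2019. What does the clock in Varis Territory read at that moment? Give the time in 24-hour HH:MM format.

1 February 2019 is a Friday, so the first Friday is February 1.
1 November 2019 is a Friday, so the first Saturday is November 2.
Daylight saving runs 1 February – 2 November; October 3, 2019 is inside that window, so Ardeth Administrative Region is at UTC+11:00.
05:45 Ardeth Administrative Region − 11h = 18:45 UTC (rolling into the previous day, 2 October 2019).
1 March 2019 is a Friday, so Sundays fall on 3, 10, 17, 24, 31; the last is March 31.
1 September 2019 is a Sunday, so Sundays fall on 1, 8, 15, 22, 29; the last is September 29.
At the standard offset (UTC+00:15), 18:45 UTC + 0h15m = 19:00 Varis Territory standard time.
The standard-time date in Varis Territory, October 2, 2019, does not fall between 31 March and 29 September, so daylight saving is not in effect and Varis Territory is at UTC+00:15.
18:45 UTC + 0h15m = 19:00 Varis Territory.

19:00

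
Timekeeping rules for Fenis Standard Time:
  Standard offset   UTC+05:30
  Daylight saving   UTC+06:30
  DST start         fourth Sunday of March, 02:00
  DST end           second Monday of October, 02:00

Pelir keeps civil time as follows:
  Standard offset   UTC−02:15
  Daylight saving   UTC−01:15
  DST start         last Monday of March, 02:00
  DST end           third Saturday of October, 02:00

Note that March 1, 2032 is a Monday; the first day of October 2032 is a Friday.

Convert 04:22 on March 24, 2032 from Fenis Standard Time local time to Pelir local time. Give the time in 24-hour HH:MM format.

1 March 2032 is a Monday, so the first Sunday is March 7 and the fourth is March 28.
1 October 2032 is a Friday, so the first Monday is October 4 and the second is October 11.
March 24, 2032 is outside the daylight-saving period (28 March – 11 October), so Fenis Standard Time is on standard time, UTC+05:30.
04:22 Fenis Standard Time − 5h30m = 22:52 UTC (rolling into the previous day, 23 March 2032).
1 March 2032 is a Monday, so Mondays fall on 1, 8, 15, 22, 29; the last is March 29.
1 October 2032 is a Friday, so the first Saturday is October 2 and the third is October 16.
At the standard offset (UTC−02:15), 22:52 UTC − 2h15m = 20:37 Pelir standard time.
Daylight saving runs 29 March – 16 October; the standard-time date in Pelir, March 23, 2032, is outside that window, so Pelir is on standard time at UTC−02:15.
22:52 UTC − 2h15m = 20:37 Pelir.

20:37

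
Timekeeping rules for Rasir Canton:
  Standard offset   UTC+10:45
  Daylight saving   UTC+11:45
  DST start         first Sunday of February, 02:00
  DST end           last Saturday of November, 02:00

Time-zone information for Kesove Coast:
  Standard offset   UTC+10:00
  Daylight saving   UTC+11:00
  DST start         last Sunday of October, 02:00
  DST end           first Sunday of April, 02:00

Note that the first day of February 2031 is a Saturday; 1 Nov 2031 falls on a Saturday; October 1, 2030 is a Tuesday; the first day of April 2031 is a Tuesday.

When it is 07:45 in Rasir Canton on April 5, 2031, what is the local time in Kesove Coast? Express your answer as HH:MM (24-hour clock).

1 February 2031 is a Saturday, so the first Sunday is February 2.
1 November 2031 is a Saturday, so Saturdays fall on 1, 8, 15, 22, 29; the last is November 29.
April 5, 2031 lies within the daylight-saving period (2 February – 29 November), so Rasir Canton is on daylight time, UTC+11:45.
07:45 Rasir Canton − 11h45m = 20:00 UTC (rolling into the previous day, 4 April 2031).
1 October 2030 is a Tuesday, so Sundays fall on 6, 13, 20, 27; the last is October 27.
1 April 2031 is a Tuesday, so the first Sunday is April 6.
At the standard offset (UTC+10:00), 20:00 UTC + 10h = 06:00 Kesove Coast standard time (rolling into the next day, 5 April 2031).
The standard-time date in Kesove Coast, April 5, 2031, lies within the daylight-saving period (27 October 2030 – 6 April 2031), so Kesove Coast is on daylight time, UTC+11:00.
20:00 UTC + 11h = 07:00 Kesove Coast (rolling into the next day, 5 April 2031).

07:00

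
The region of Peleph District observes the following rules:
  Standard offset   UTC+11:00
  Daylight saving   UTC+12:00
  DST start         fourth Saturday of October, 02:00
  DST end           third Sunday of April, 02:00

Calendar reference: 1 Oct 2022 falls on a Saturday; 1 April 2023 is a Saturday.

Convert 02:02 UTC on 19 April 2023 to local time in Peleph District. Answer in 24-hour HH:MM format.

13:02

1 October 2022 is a Saturday, so the first Saturday is October 1 and the fourth is October 22.
1 April 2023 is a Saturday, so the first Sunday is April 2 and the third is April 16.
At the standard offset (UTC+11:00), 02:02 UTC + 11h = 13:02 Peleph District standard time.
The standard-time date in Peleph District, 19 April 2023, is outside the daylight-saving period (22 October 2022 – 16 April 2023), so Peleph District is on standard time, UTC+11:00.
02:02 UTC + 11h = 13:02 local.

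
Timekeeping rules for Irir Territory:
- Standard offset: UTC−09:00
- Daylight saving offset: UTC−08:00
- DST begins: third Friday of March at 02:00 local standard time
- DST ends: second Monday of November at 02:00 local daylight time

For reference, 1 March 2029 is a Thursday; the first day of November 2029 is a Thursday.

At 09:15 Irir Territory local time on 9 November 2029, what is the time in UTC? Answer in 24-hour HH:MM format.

1 March 2029 is a Thursday, so the first Friday is March 2 and the third is March 16.
1 November 2029 is a Thursday, so the first Monday is November 5 and the second is November 12.
9 November 2029 falls between 16 March and 12 November, so daylight saving is in effect and Irir Territory is at UTC−08:00.
09:15 local + 8h = 17:15 UTC.

17:15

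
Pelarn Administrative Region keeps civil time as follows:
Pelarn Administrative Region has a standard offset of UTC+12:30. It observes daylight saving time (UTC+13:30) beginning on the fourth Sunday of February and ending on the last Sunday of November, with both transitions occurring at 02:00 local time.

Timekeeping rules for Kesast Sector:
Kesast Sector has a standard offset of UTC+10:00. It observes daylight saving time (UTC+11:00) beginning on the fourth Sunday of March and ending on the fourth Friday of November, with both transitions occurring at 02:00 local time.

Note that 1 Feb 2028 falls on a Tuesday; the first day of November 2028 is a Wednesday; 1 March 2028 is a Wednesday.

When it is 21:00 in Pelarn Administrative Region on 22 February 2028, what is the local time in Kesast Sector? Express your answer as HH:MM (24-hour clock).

18:30

1 February 2028 is a Tuesday, so the first Sunday is February 6 and the fourth is February 27.
1 November 2028 is a Wednesday, so Sundays fall on 5, 12, 19, 26; the last is November 26.
Daylight saving runs 27 February – 26 November; 22 February 2028 is outside that window, so Pelarn Administrative Region is on standard time at UTC+12:30.
21:00 Pelarn Administrative Region − 12h30m = 08:30 UTC.
1 March 2028 is a Wednesday, so the first Sunday is March 5 and the fourth is March 26.
1 November 2028 is a Wednesday, so the first Friday is November 3 and the fourth is November 24.
At the standard offset (UTC+10:00), 08:30 UTC + 10h = 18:30 Kesast Sector standard time.
Daylight saving runs 26 March – 24 November; the standard-time date in Kesast Sector, 22 February 2028, is outside that window, so Kesast Sector is on standard time at UTC+10:00.
08:30 UTC + 10h = 18:30 Kesast Sector.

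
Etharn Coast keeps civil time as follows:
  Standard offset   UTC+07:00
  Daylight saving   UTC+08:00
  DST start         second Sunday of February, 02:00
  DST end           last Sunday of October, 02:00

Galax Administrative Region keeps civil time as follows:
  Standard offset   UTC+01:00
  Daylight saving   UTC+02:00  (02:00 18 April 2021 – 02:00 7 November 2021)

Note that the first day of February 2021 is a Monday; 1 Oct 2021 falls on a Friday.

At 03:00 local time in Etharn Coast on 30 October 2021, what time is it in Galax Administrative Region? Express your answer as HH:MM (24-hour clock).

21:00

1 February 2021 is a Monday, so the first Sunday is February 7 and the second is February 14.
1 October 2021 is a Friday, so Sundays fall on 3, 10, 17, 24, 31; the last is October 31.
30 October 2021 falls between 14 February and 31 October, so daylight saving is in effect and Etharn Coast is at UTC+08:00.
03:00 Etharn Coast − 8h = 19:00 UTC (rolling into the previous day, 29 October 2021).
At the standard offset (UTC+01:00), 19:00 UTC + 1h = 20:00 Galax Administrative Region standard time.
The standard-time date in Galax Administrative Region, 29 October 2021, falls between 18 April and 7 November, so daylight saving is in effect and Galax Administrative Region is at UTC+02:00.
19:00 UTC + 2h = 21:00 Galax Administrative Region.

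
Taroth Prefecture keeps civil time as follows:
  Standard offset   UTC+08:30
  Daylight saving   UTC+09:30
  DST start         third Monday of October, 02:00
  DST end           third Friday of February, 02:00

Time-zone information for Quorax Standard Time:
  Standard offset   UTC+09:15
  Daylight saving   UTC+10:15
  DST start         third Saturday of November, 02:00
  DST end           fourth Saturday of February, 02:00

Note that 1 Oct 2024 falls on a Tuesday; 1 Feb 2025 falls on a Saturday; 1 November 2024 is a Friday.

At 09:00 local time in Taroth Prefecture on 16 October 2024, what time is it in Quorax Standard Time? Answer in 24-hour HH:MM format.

1 October 2024 is a Tuesday, so the first Monday is October 7 and the third is October 21.
1 February 2025 is a Saturday, so the first Friday is February 7 and the third is February 21.
16 October 2024 is outside the daylight-saving period (21 October 2024 – 21 February 2025), so Taroth Prefecture is on standard time, UTC+08:30.
09:00 Taroth Prefecture − 8h30m = 00:30 UTC.
1 November 2024 is a Friday, so the first Saturday is November 2 and the third is November 16.
1 February 2025 is a Saturday, so the first Saturday is February 1 and the fourth is February 22.
At the standard offset (UTC+09:15), 00:30 UTC + 9h15m = 09:45 Quorax Standard Time standard time.
The standard-time date in Quorax Standard Time, 16 October 2024, is outside the daylight-saving period (16 November 2024 – 22 February 2025), so Quorax Standard Time is on standard time, UTC+09:15.
00:30 UTC + 9h15m = 09:45 Quorax Standard Time.

09:45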